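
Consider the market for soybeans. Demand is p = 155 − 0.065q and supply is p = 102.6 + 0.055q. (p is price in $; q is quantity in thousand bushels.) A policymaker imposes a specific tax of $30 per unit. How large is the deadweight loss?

Competitive equilibrium: 155 − 0.065q = 102.6 + 0.055q → q* = 436.6667, p* = 126.6167.
With the tax, the buyer price exceeds the seller price by 30: (155 − 0.065q) − (102.6 + 0.055q) = 30 → q' = 186.6667.
Δq = 436.6667 − 186.6667 = 250; the wedge equals the tax, 30.
The triangle = ½ × 250 × 30 = $3750 thousand.

$3750 thousand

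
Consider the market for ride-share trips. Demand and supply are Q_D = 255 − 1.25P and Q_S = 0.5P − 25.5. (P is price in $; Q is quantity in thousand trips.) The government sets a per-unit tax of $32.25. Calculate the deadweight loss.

$185.73 thousand

In inverse form: demand P = 204 − 0.8Q, supply P = 51 + 2Q.
Competitive equilibrium: 204 − 0.8Q = 51 + 2Q → Q* = 54.6429, P* = 160.2857.
With the tax, the buyer price exceeds the seller price by 32.25: (204 − 0.8Q) − (51 + 2Q) = 32.25 → Q' = 43.125.
ΔQ = 54.6429 − 43.125 = 11.5179; the wedge equals the tax, 32.25.
DWL = ½ × 11.5179 × 32.25 = $185.73 thousand.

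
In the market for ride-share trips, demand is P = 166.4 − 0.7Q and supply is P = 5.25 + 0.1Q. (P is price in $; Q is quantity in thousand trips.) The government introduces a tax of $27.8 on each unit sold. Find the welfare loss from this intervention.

Competitive equilibrium: 166.4 − 0.7Q = 5.25 + 0.1Q → Q* = 201.4375, P* = 25.3938.
With the tax, the buyer price exceeds the seller price by 27.8: (166.4 − 0.7Q) − (5.25 + 0.1Q) = 27.8 → Q' = 166.6875.
ΔQ = 201.4375 − 166.6875 = 34.75; the wedge equals the tax, 27.8.
The triangle = ½ × 34.75 × 27.8 = $483.025 thousand.

$483.025 thousand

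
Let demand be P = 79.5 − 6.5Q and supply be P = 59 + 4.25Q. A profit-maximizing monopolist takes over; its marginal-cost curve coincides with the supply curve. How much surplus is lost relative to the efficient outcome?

Competitive equilibrium: 79.5 − 6.5Q = 59 + 4.25Q → Q* = 1.907, P* = 67.1047.
Marginal revenue: MR = 79.5 − 13Q. Set MR = MC: 79.5 − 13Q = 59 + 4.25Q → Q_m = 1.1884.
Price P_m = 79.5 − 6.5·1.1884 = 71.7754; MC(Q_m) = 59 + 4.25·1.1884 = 64.0507.
Competitive Q* = 1.907, so ΔQ = 0.7186; wedge = 71.7754 − 64.0507 = 7.7247.
Welfare loss = ½ × 0.7186 × 7.7247 = 2.78.

2.78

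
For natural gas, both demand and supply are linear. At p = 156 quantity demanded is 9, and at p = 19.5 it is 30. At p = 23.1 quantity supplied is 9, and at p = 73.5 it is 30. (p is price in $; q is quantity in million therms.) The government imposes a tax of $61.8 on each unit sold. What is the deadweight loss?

Demand slope = (19.5 − 156)/(30 − 9) = −6.5, so p = 214.5 − 6.5q.
Supply slope = (73.5 − 23.1)/(30 − 9) = 2.4, so p = 1.5 + 2.4q.
Competitive equilibrium: 214.5 − 6.5q = 1.5 + 2.4q → q* = 23.9326, p* = 58.9382.
With the tax, the buyer price exceeds the seller price by 61.8: (214.5 − 6.5q) − (1.5 + 2.4q) = 61.8 → q' = 16.9888.
Δq = 23.9326 − 16.9888 = 6.9438; the wedge equals the tax, 61.8.
DWL = ½ × 6.9438 × 61.8 = $214.56 million.

$214.56 million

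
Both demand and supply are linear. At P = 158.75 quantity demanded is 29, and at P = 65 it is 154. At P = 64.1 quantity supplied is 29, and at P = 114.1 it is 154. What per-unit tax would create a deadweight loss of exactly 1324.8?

Demand slope = (65 − 158.75)/(154 − 29) = −0.75, so P = 180.5 − 0.75Q.
Supply slope = (114.1 − 64.1)/(154 − 29) = 0.4, so P = 52.5 + 0.4Q.
Competitive equilibrium: 180.5 − 0.75Q = 52.5 + 0.4Q → Q* = 111.3043, P* = 97.0217.
A tax t gives ΔQ = t/1.15 and wedge t, so DWL = t²/2.3.
t²/2.3 = 1324.8 → t² = 3047.04 → t = 55.2.

55.2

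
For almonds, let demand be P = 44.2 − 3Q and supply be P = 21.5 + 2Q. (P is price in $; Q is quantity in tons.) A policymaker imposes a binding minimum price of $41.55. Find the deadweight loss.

Competitive equilibrium: 44.2 − 3Q = 21.5 + 2Q → Q* = 4.54, P* = 30.58.
At the floor P = 41.55, quantity demanded = (44.2 − 41.55)/3 = 0.8833.
Sellers' marginal cost at Q' = 0.8833: 21.5 + 2·0.8833 = 23.2666.
ΔQ = 4.54 − 0.8833 = 3.6567; wedge = 41.55 − 23.2666 = 18.2834.
Deadweight loss = ½ × 3.6567 × 18.2834 = $33.43.

$33.43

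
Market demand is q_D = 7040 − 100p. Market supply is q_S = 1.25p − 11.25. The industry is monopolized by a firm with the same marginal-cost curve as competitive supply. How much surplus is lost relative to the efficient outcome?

In inverse form: demand p = 70.4 − 0.01q, supply p = 9 + 0.8q.
Competitive equilibrium: 70.4 − 0.01q = 9 + 0.8q → q* = 75.8025, p* = 69.642.
Marginal revenue: MR = 70.4 − 0.02q. Set MR = MC: 70.4 − 0.02q = 9 + 0.8q → q_m = 74.878.
Price p_m = 70.4 − 0.01·74.878 = 69.6512; MC(q_m) = 9 + 0.8·74.878 = 68.9024.
Competitive q* = 75.8025, so Δq = 0.9245; wedge = 69.6512 − 68.9024 = 0.7488.
The triangle = ½ × 0.9245 × 0.7488 = 0.35.

0.35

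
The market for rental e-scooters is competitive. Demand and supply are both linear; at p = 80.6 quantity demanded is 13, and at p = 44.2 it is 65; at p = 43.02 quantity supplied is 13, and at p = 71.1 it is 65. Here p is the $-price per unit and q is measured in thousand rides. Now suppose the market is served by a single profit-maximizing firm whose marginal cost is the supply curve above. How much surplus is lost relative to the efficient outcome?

$151.39 thousand

Demand slope = (44.2 − 80.6)/(65 − 13) = −0.7, so p = 89.7 − 0.7q.
Supply slope = (71.1 − 43.02)/(65 − 13) = 0.54, so p = 36 + 0.54q.
Competitive equilibrium: 89.7 − 0.7q = 36 + 0.54q → q* = 43.3065, p* = 59.3855.
Marginal revenue: MR = 89.7 − 1.4q. Set MR = MC: 89.7 − 1.4q = 36 + 0.54q → q_m = 27.6804.
Price p_m = 89.7 − 0.7·27.6804 = 70.3237; MC(q_m) = 36 + 0.54·27.6804 = 50.9474.
Competitive q* = 43.3065, so Δq = 15.6261; wedge = 70.3237 − 50.9474 = 19.3763.
DWL = ½ × 15.6261 × 19.3763 = $151.39 thousand.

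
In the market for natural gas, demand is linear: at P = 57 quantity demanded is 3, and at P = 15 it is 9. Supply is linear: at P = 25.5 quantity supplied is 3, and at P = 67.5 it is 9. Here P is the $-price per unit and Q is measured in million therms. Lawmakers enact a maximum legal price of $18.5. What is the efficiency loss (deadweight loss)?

Demand slope = (15 − 57)/(9 − 3) = −7, so P = 78 − 7Q.
Supply slope = (67.5 − 25.5)/(9 − 3) = 7, so P = 4.5 + 7Q.
Competitive equilibrium: 78 − 7Q = 4.5 + 7Q → Q* = 5.25, P* = 41.25.
At the ceiling P = 18.5, quantity supplied = (18.5 − 4.5)/7 = 2.
Willingness to pay at Q' = 2: 78 − 7·2 = 64.
ΔQ = 5.25 − 2 = 3.25; wedge = 64 − 18.5 = 45.5.
The triangle = ½ × 3.25 × 45.5 = $73.94 million.

$73.94 million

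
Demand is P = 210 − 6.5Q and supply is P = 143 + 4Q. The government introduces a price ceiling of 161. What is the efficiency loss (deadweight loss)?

18.57

Competitive equilibrium: 210 − 6.5Q = 143 + 4Q → Q* = 6.381, P* = 168.5238.
At the ceiling P = 161, quantity supplied = (161 − 143)/4 = 4.5.
Willingness to pay at Q' = 4.5: 210 − 6.5·4.5 = 180.75.
ΔQ = 6.381 − 4.5 = 1.881; wedge = 180.75 − 161 = 19.75.
DWL = ½ × 1.881 × 19.75 = 18.57.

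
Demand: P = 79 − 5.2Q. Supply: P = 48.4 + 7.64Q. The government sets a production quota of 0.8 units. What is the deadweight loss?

16.09

Competitive equilibrium: 79 − 5.2Q = 48.4 + 7.64Q → Q* = 2.3832, P* = 66.6075.
At Q = 0.8: demand price = 79 − 5.2·0.8 = 74.84; supply price = 48.4 + 7.64·0.8 = 54.512.
ΔQ = 2.3832 − 0.8 = 1.5832; wedge = 74.84 − 54.512 = 20.328.
Deadweight loss = ½ × 1.5832 × 20.328 = 16.09.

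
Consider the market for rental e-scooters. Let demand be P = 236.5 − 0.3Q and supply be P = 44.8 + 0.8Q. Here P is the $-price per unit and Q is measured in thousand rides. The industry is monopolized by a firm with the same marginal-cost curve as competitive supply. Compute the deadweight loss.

$767.02 thousand

Competitive equilibrium: 236.5 − 0.3Q = 44.8 + 0.8Q → Q* = 174.2727, P* = 184.2182.
Marginal revenue: MR = 236.5 − 0.6Q. Set MR = MC: 236.5 − 0.6Q = 44.8 + 0.8Q → Q_m = 136.9286.
Price P_m = 236.5 − 0.3·136.9286 = 195.4214; MC(Q_m) = 44.8 + 0.8·136.9286 = 154.3429.
Competitive Q* = 174.2727, so ΔQ = 37.3441; wedge = 195.4214 − 154.3429 = 41.0785.
The triangle = ½ × 37.3441 × 41.0785 = $767.02 thousand.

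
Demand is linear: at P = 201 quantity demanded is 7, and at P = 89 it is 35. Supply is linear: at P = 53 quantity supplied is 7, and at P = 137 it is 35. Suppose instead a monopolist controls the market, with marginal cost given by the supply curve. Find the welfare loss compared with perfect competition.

366.55

Demand slope = (89 − 201)/(35 − 7) = −4, so P = 229 − 4Q.
Supply slope = (137 − 53)/(35 − 7) = 3, so P = 32 + 3Q.
Competitive equilibrium: 229 − 4Q = 32 + 3Q → Q* = 28.142857, P* = 116.428571.
Marginal revenue: MR = 229 − 8Q. Set MR = MC: 229 − 8Q = 32 + 3Q → Q_m = 17.909091.
Price P_m = 229 − 4·17.909091 = 157.363636; MC(Q_m) = 32 + 3·17.909091 = 85.727273.
Competitive Q* = 28.142857, so ΔQ = 10.233766; wedge = 157.363636 − 85.727273 = 71.636363.
The triangle = ½ × 10.233766 × 71.636363 = 366.55.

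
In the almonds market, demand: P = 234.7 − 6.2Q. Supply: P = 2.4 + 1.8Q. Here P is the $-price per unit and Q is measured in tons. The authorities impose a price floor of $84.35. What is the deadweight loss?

$91.68

Competitive equilibrium: 234.7 − 6.2Q = 2.4 + 1.8Q → Q* = 29.0375, P* = 54.6675.
At the floor P = 84.35, quantity demanded = (234.7 − 84.35)/6.2 = 24.25.
Sellers' marginal cost at Q' = 24.25: 2.4 + 1.8·24.25 = 46.05.
ΔQ = 29.0375 − 24.25 = 4.7875; wedge = 84.35 − 46.05 = 38.3.
DWL = ½ × 4.7875 × 38.3 = $91.68.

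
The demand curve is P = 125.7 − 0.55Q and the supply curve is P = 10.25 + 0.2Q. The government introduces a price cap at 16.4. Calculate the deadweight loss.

Competitive equilibrium: 125.7 − 0.55Q = 10.25 + 0.2Q → Q* = 153.9333, P* = 41.0367.
At the ceiling P = 16.4, quantity supplied = (16.4 − 10.25)/0.2 = 30.75.
Willingness to pay at Q' = 30.75: 125.7 − 0.55·30.75 = 108.7875.
ΔQ = 153.9333 − 30.75 = 123.1833; wedge = 108.7875 − 16.4 = 92.3875.
DWL = ½ × 123.1833 × 92.3875 = 5690.30.

5690.30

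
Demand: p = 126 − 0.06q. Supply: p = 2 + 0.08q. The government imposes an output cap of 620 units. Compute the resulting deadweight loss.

4942.29

Competitive equilibrium: 126 − 0.06q = 2 + 0.08q → q* = 885.7143, p* = 72.8571.
At q = 620: demand price = 126 − 0.06·620 = 88.8; supply price = 2 + 0.08·620 = 51.6.
Δq = 885.7143 − 620 = 265.7143; wedge = 88.8 − 51.6 = 37.2.
Deadweight loss = ½ × 265.7143 × 37.2 = 4942.29.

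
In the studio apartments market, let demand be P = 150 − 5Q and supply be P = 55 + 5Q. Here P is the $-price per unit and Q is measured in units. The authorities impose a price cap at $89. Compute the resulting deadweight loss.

$36.45

Competitive equilibrium: 150 − 5Q = 55 + 5Q → Q* = 9.5, P* = 102.5.
At the ceiling P = 89, quantity supplied = (89 − 55)/5 = 6.8.
Willingness to pay at Q' = 6.8: 150 − 5·6.8 = 116.
ΔQ = 9.5 − 6.8 = 2.7; wedge = 116 − 89 = 27.
Deadweight loss = ½ × 2.7 × 27 = $36.45.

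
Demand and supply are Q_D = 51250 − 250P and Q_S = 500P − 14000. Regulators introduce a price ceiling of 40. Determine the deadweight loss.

In inverse form: demand P = 205 − 0.004Q, supply P = 28 + 0.002Q.
Competitive equilibrium: 205 − 0.004Q = 28 + 0.002Q → Q* = 29500, P* = 87.
At the ceiling P = 40, quantity supplied = (40 − 28)/0.002 = 6000.
Willingness to pay at Q' = 6000: 205 − 0.004·6000 = 181.
ΔQ = 29500 − 6000 = 23500; wedge = 181 − 40 = 141.
The triangle = ½ × 23500 × 141 = 1656750.

1656750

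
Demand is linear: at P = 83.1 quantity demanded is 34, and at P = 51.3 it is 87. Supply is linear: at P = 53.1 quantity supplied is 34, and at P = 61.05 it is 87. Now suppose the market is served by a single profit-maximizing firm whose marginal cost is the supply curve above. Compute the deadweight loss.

405.63

Demand slope = (51.3 − 83.1)/(87 − 34) = −0.6, so P = 103.5 − 0.6Q.
Supply slope = (61.05 − 53.1)/(87 − 34) = 0.15, so P = 48 + 0.15Q.
Competitive equilibrium: 103.5 − 0.6Q = 48 + 0.15Q → Q* = 74, P* = 59.1.
Marginal revenue: MR = 103.5 − 1.2Q. Set MR = MC: 103.5 − 1.2Q = 48 + 0.15Q → Q_m = 41.1111.
Price P_m = 103.5 − 0.6·41.1111 = 78.8333; MC(Q_m) = 48 + 0.15·41.1111 = 54.1667.
Competitive Q* = 74, so ΔQ = 32.8889; wedge = 78.8333 − 54.1667 = 24.6666.
Deadweight loss = ½ × 32.8889 × 24.6666 = 405.63.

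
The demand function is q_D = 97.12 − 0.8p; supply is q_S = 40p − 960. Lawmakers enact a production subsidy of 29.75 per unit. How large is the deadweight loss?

347.08

In inverse form: demand p = 121.4 − 1.25q, supply p = 24 + 0.025q.
Competitive equilibrium: 121.4 − 1.25q = 24 + 0.025q → q* = 76.3922, p* = 25.9098.
The subsidy lowers effective supply by 29.75: p = 0.025q − 5.75.
New quantity: 121.4 − 1.25q = 0.025q − 5.75 → q' = 99.7255.
Overproduction Δq = 99.7255 − 76.3922 = 23.3333; wedge = subsidy = 29.75.
DWL = ½ × 23.3333 × 29.75 = 347.08.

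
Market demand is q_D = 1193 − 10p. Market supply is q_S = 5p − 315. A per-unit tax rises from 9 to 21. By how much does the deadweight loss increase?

In inverse form: demand p = 119.3 − 0.1q, supply p = 63 + 0.2q.
Competitive equilibrium: 119.3 − 0.1q = 63 + 0.2q → q* = 187.6667, p* = 100.5333.
For a per-unit tax t: Δq = t/0.3, so DWL = ½·t·(t/0.3) = t²/0.6.
At t = 9: DWL = 135. At t = 21: DWL = 735.
Increase = 735 − 135 = 600.

600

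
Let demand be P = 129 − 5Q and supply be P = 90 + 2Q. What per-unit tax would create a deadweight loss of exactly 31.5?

Competitive equilibrium: 129 − 5Q = 90 + 2Q → Q* = 5.5714, P* = 101.1429.
A tax t gives ΔQ = t/7 and wedge t, so DWL = t²/14.
t²/14 = 31.5 → t² = 441 → t = 21.

21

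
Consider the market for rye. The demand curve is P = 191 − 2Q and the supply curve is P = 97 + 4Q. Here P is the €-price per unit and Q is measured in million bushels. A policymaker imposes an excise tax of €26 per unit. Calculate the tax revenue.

Competitive equilibrium: 191 − 2Q = 97 + 4Q → Q* = 15.6667, P* = 159.6667.
With the tax, the buyer price exceeds the seller price by 26: (191 − 2Q) − (97 + 4Q) = 26 → Q' = 11.3333.
Tax revenue = 26 × 11.3333 = €294.67 million.

€294.67 million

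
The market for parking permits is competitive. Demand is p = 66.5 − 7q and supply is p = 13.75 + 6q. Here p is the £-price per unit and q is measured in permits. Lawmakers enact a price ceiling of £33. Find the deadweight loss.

Competitive equilibrium: 66.5 − 7q = 13.75 + 6q → q* = 4.0577, p* = 38.0962.
At the ceiling p = 33, quantity supplied = (33 − 13.75)/6 = 3.2083.
Willingness to pay at q' = 3.2083: 66.5 − 7·3.2083 = 44.0419.
Δq = 4.0577 − 3.2083 = 0.8494; wedge = 44.0419 − 33 = 11.0419.
Welfare loss = ½ × 0.8494 × 11.0419 = £4.69.

£4.69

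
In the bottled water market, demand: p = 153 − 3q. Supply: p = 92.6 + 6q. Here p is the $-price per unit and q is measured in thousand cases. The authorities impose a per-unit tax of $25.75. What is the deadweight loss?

$36.84 thousand

Competitive equilibrium: 153 − 3q = 92.6 + 6q → q* = 6.7111, p* = 132.8667.
With the tax, the buyer price exceeds the seller price by 25.75: (153 − 3q) − (92.6 + 6q) = 25.75 → q' = 3.85.
Δq = 6.7111 − 3.85 = 2.8611; the wedge equals the tax, 25.75.
Deadweight loss = ½ × 2.8611 × 25.75 = $36.84 thousand.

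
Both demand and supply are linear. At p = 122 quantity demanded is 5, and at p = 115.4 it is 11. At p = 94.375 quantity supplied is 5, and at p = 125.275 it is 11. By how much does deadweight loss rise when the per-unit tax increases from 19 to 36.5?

77.70

Demand slope = (115.4 − 122)/(11 − 5) = −1.1, so p = 127.5 − 1.1q.
Supply slope = (125.275 − 94.375)/(11 − 5) = 5.15, so p = 68.625 + 5.15q.
Competitive equilibrium: 127.5 − 1.1q = 68.625 + 5.15q → q* = 9.42, p* = 117.138.
For a per-unit tax t: Δq = t/6.25, so DWL = ½·t·(t/6.25) = t²/12.5.
At t = 19: DWL = 28.88. At t = 36.5: DWL = 106.58.
Increase = 106.58 − 28.88 = 77.70.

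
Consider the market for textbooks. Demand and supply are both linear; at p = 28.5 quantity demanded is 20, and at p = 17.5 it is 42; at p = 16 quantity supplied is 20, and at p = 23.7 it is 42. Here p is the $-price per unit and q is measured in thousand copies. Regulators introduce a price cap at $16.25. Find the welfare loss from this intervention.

$83.20 thousand

Demand slope = (17.5 − 28.5)/(42 − 20) = −0.5, so p = 38.5 − 0.5q.
Supply slope = (23.7 − 16)/(42 − 20) = 0.35, so p = 9 + 0.35q.
Competitive equilibrium: 38.5 − 0.5q = 9 + 0.35q → q* = 34.7059, p* = 21.1471.
At the ceiling p = 16.25, quantity supplied = (16.25 − 9)/0.35 = 20.7143.
Willingness to pay at q' = 20.7143: 38.5 − 0.5·20.7143 = 28.1429.
Δq = 34.7059 − 20.7143 = 13.9916; wedge = 28.1429 − 16.25 = 11.8929.
The triangle = ½ × 13.9916 × 11.8929 = $83.20 thousand.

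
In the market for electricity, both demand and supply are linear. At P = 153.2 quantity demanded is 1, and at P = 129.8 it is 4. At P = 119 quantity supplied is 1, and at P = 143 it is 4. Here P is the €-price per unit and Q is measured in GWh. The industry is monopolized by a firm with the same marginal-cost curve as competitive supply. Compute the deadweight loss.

Demand slope = (129.8 − 153.2)/(4 − 1) = −7.8, so P = 161 − 7.8Q.
Supply slope = (143 − 119)/(4 − 1) = 8, so P = 111 + 8Q.
Competitive equilibrium: 161 − 7.8Q = 111 + 8Q → Q* = 3.1646, P* = 136.3165.
Marginal revenue: MR = 161 − 15.6Q. Set MR = MC: 161 − 15.6Q = 111 + 8Q → Q_m = 2.1186.
Price P_m = 161 − 7.8·2.1186 = 144.4749; MC(Q_m) = 111 + 8·2.1186 = 127.9488.
Competitive Q* = 3.1646, so ΔQ = 1.046; wedge = 144.4749 − 127.9488 = 16.5261.
Welfare loss = ½ × 1.046 × 16.5261 = €8.64.

€8.64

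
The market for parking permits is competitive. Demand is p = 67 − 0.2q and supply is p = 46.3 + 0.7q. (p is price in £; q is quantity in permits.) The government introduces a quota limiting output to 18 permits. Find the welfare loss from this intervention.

Competitive equilibrium: 67 − 0.2q = 46.3 + 0.7q → q* = 23, p* = 62.4.
At q = 18: demand price = 67 − 0.2·18 = 63.4; supply price = 46.3 + 0.7·18 = 58.9.
Δq = 23 − 18 = 5; wedge = 63.4 − 58.9 = 4.5.
The triangle = ½ × 5 × 4.5 = £11.25.

£11.25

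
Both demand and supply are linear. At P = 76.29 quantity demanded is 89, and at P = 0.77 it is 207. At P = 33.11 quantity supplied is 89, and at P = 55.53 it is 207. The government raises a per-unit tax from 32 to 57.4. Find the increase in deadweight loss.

1367.93

Demand slope = (0.77 − 76.29)/(207 − 89) = −0.64, so P = 133.25 − 0.64Q.
Supply slope = (55.53 − 33.11)/(207 − 89) = 0.19, so P = 16.2 + 0.19Q.
Competitive equilibrium: 133.25 − 0.64Q = 16.2 + 0.19Q → Q* = 141.0241, P* = 42.9946.
For a per-unit tax t: ΔQ = t/0.83, so DWL = ½·t·(t/0.83) = t²/1.66.
At t = 32: DWL = 616.867. At t = 57.4: DWL = 1984.795.
Increase = 1984.795 − 616.867 = 1367.93.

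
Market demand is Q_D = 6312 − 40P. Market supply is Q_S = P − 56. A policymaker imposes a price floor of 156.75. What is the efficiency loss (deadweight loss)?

In inverse form: demand P = 157.8 − 0.025Q, supply P = 56 + Q.
Competitive equilibrium: 157.8 − 0.025Q = 56 + Q → Q* = 99.3171, P* = 155.3171.
At the floor P = 156.75, quantity demanded = (157.8 − 156.75)/0.025 = 42.
Sellers' marginal cost at Q' = 42: 56 + 1·42 = 98.
ΔQ = 99.3171 − 42 = 57.3171; wedge = 156.75 − 98 = 58.75.
The triangle = ½ × 57.3171 × 58.75 = 1683.69.

1683.69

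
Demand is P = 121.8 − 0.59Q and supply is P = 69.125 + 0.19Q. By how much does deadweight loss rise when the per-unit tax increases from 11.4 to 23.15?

Competitive equilibrium: 121.8 − 0.59Q = 69.125 + 0.19Q → Q* = 67.5321, P* = 81.9561.
For a per-unit tax t: ΔQ = t/0.78, so DWL = ½·t·(t/0.78) = t²/1.56.
At t = 11.4: DWL = 83.308. At t = 23.15: DWL = 343.54.
Increase = 343.54 − 83.308 = 260.23.

260.23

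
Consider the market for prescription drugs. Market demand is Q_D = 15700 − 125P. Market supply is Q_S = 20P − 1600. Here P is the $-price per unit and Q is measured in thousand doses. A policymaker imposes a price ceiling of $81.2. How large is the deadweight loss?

$16847.82 thousand

In inverse form: demand P = 125.6 − 0.008Q, supply P = 80 + 0.05Q.
Competitive equilibrium: 125.6 − 0.008Q = 80 + 0.05Q → Q* = 786.2069, P* = 119.3103.
At the ceiling P = 81.2, quantity supplied = (81.2 − 80)/0.05 = 24.
Willingness to pay at Q' = 24: 125.6 − 0.008·24 = 125.408.
ΔQ = 786.2069 − 24 = 762.2069; wedge = 125.408 − 81.2 = 44.208.
Welfare loss = ½ × 762.2069 × 44.208 = $16847.82 thousand.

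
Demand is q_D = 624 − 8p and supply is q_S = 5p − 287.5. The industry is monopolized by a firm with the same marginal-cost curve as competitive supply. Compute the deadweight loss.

49.89

In inverse form: demand p = 78 − 0.125q, supply p = 57.5 + 0.2q.
Competitive equilibrium: 78 − 0.125q = 57.5 + 0.2q → q* = 63.0769, p* = 70.1154.
Marginal revenue: MR = 78 − 0.25q. Set MR = MC: 78 − 0.25q = 57.5 + 0.2q → q_m = 45.5556.
Price p_m = 78 − 0.125·45.5556 = 72.3056; MC(q_m) = 57.5 + 0.2·45.5556 = 66.6111.
Competitive q* = 63.0769, so Δq = 17.5213; wedge = 72.3056 − 66.6111 = 5.6945.
The triangle = ½ × 17.5213 × 5.6945 = 49.89.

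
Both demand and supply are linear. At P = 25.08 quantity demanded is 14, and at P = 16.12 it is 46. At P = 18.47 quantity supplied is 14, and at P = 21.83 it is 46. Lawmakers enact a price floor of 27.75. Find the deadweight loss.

137.28

Demand slope = (16.12 − 25.08)/(46 − 14) = −0.28, so P = 29 − 0.28Q.
Supply slope = (21.83 − 18.47)/(46 − 14) = 0.105, so P = 17 + 0.105Q.
Competitive equilibrium: 29 − 0.28Q = 17 + 0.105Q → Q* = 31.1688, P* = 20.2727.
At the floor P = 27.75, quantity demanded = (29 − 27.75)/0.28 = 4.4643.
Sellers' marginal cost at Q' = 4.4643: 17 + 0.105·4.4643 = 17.4688.
ΔQ = 31.1688 − 4.4643 = 26.7045; wedge = 27.75 − 17.4688 = 10.2812.
The triangle = ½ × 26.7045 × 10.2812 = 137.28.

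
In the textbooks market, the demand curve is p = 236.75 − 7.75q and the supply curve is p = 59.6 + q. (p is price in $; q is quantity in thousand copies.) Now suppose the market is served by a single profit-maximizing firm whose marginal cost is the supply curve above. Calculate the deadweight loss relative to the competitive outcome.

$395.62 thousand

Competitive equilibrium: 236.75 − 7.75q = 59.6 + q → q* = 20.2457, p* = 79.8457.
Marginal revenue: MR = 236.75 − 15.5q. Set MR = MC: 236.75 − 15.5q = 59.6 + q → q_m = 10.7364.
Price p_m = 236.75 − 7.75·10.7364 = 153.5429; MC(q_m) = 59.6 + 1·10.7364 = 70.3364.
Competitive q* = 20.2457, so Δq = 9.5093; wedge = 153.5429 − 70.3364 = 83.2065.
The triangle = ½ × 9.5093 × 83.2065 = $395.62 thousand.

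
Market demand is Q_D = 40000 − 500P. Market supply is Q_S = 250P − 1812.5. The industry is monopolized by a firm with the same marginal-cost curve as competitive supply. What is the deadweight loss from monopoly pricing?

27565.43

In inverse form: demand P = 80 − 0.002Q, supply P = 7.25 + 0.004Q.
Competitive equilibrium: 80 − 0.002Q = 7.25 + 0.004Q → Q* = 12125, P* = 55.75.
Marginal revenue: MR = 80 − 0.004Q. Set MR = MC: 80 − 0.004Q = 7.25 + 0.004Q → Q_m = 9093.75.
Price P_m = 80 − 0.002·9093.75 = 61.8125; MC(Q_m) = 7.25 + 0.004·9093.75 = 43.625.
Competitive Q* = 12125, so ΔQ = 3031.25; wedge = 61.8125 − 43.625 = 18.1875.
The triangle = ½ × 3031.25 × 18.1875 = 27565.43.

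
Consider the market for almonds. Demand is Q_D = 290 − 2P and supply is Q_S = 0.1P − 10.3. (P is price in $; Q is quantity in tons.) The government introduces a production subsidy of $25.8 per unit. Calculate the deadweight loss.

In inverse form: demand P = 145 − 0.5Q, supply P = 103 + 10Q.
Competitive equilibrium: 145 − 0.5Q = 103 + 10Q → Q* = 4, P* = 143.
The subsidy lowers effective supply by 25.8: P = 77.2 + 10Q.
New quantity: 145 − 0.5Q = 77.2 + 10Q → Q' = 6.4571.
Overproduction ΔQ = 6.4571 − 4 = 2.4571; wedge = subsidy = 25.8.
The triangle = ½ × 2.4571 × 25.8 = $31.70.

$31.70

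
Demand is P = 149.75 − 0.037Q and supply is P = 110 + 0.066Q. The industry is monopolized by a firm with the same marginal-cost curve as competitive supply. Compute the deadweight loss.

535.74

Competitive equilibrium: 149.75 − 0.037Q = 110 + 0.066Q → Q* = 385.9223, P* = 135.4709.
Marginal revenue: MR = 149.75 − 0.074Q. Set MR = MC: 149.75 − 0.074Q = 110 + 0.066Q → Q_m = 283.9286.
Price P_m = 149.75 − 0.037·283.9286 = 139.2446; MC(Q_m) = 110 + 0.066·283.9286 = 128.7393.
Competitive Q* = 385.9223, so ΔQ = 101.9937; wedge = 139.2446 − 128.7393 = 10.5053.
Deadweight loss = ½ × 101.9937 × 10.5053 = 535.74.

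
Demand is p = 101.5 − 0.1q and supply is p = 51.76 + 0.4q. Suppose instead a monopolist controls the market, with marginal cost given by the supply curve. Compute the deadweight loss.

Competitive equilibrium: 101.5 − 0.1q = 51.76 + 0.4q → q* = 99.48, p* = 91.552.
Marginal revenue: MR = 101.5 − 0.2q. Set MR = MC: 101.5 − 0.2q = 51.76 + 0.4q → q_m = 82.9.
Price p_m = 101.5 − 0.1·82.9 = 93.21; MC(q_m) = 51.76 + 0.4·82.9 = 84.92.
Competitive q* = 99.48, so Δq = 16.58; wedge = 93.21 − 84.92 = 8.29.
The triangle = ½ × 16.58 × 8.29 = 68.72.

68.72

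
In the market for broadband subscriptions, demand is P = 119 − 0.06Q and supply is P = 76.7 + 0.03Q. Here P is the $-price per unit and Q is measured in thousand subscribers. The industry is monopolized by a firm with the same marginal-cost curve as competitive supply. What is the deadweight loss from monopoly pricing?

Competitive equilibrium: 119 − 0.06Q = 76.7 + 0.03Q → Q* = 470, P* = 90.8.
Marginal revenue: MR = 119 − 0.12Q. Set MR = MC: 119 − 0.12Q = 76.7 + 0.03Q → Q_m = 282.
Price P_m = 119 − 0.06·282 = 102.08; MC(Q_m) = 76.7 + 0.03·282 = 85.16.
Competitive Q* = 470, so ΔQ = 188; wedge = 102.08 − 85.16 = 16.92.
Welfare loss = ½ × 188 × 16.92 = $1590.48 thousand.

$1590.48 thousand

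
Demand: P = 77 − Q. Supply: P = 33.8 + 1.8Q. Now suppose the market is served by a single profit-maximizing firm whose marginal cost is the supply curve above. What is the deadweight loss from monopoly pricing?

Competitive equilibrium: 77 − Q = 33.8 + 1.8Q → Q* = 15.4286, P* = 61.5714.
Marginal revenue: MR = 77 − 2Q. Set MR = MC: 77 − 2Q = 33.8 + 1.8Q → Q_m = 11.3684.
Price P_m = 77 − 1·11.3684 = 65.6316; MC(Q_m) = 33.8 + 1.8·11.3684 = 54.2631.
Competitive Q* = 15.4286, so ΔQ = 4.0602; wedge = 65.6316 − 54.2631 = 11.3685.
Deadweight loss = ½ × 4.0602 × 11.3685 = 23.08.

23.08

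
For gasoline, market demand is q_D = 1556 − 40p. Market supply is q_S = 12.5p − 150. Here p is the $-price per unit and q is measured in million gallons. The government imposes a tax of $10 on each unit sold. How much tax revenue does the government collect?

In inverse form: demand p = 38.9 − 0.025q, supply p = 12 + 0.08q.
Competitive equilibrium: 38.9 − 0.025q = 12 + 0.08q → q* = 256.1905, p* = 32.4952.
With the tax, the buyer price exceeds the seller price by 10: (38.9 − 0.025q) − (12 + 0.08q) = 10 → q' = 160.9524.
Tax revenue = 10 × 160.9524 = $1609.52 million.

$1609.52 million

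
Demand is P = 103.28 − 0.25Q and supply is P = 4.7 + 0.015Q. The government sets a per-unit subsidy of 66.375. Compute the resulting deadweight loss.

Competitive equilibrium: 103.28 − 0.25Q = 4.7 + 0.015Q → Q* = 372, P* = 10.28.
The subsidy lowers effective supply by 66.375: P = 0.015Q − 61.675.
New quantity: 103.28 − 0.25Q = 0.015Q − 61.675 → Q' = 622.4717.
Overproduction ΔQ = 622.4717 − 372 = 250.4717; wedge = subsidy = 66.375.
Welfare loss = ½ × 250.4717 × 66.375 = 8312.53.

8312.53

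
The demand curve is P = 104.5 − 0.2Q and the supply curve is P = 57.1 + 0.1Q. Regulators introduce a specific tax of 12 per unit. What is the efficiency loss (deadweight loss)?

240

Competitive equilibrium: 104.5 − 0.2Q = 57.1 + 0.1Q → Q* = 158, P* = 72.9.
With the tax, the buyer price exceeds the seller price by 12: (104.5 − 0.2Q) − (57.1 + 0.1Q) = 12 → Q' = 118.
ΔQ = 158 − 118 = 40; the wedge equals the tax, 12.
Welfare loss = ½ × 40 × 12 = 240.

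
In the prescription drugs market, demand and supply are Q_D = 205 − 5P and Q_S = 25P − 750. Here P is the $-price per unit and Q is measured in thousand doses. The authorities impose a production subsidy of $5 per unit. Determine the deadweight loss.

$52.08 thousand

In inverse form: demand P = 41 − 0.2Q, supply P = 30 + 0.04Q.
Competitive equilibrium: 41 − 0.2Q = 30 + 0.04Q → Q* = 45.8333, P* = 31.8333.
The subsidy lowers effective supply by 5: P = 25 + 0.04Q.
New quantity: 41 − 0.2Q = 25 + 0.04Q → Q' = 66.6667.
Overproduction ΔQ = 66.6667 − 45.8333 = 20.8334; wedge = subsidy = 5.
The triangle = ½ × 20.8334 × 5 = $52.08 thousand.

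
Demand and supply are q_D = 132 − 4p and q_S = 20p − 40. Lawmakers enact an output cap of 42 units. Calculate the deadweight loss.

In inverse form: demand p = 33 − 0.25q, supply p = 2 + 0.05q.
Competitive equilibrium: 33 − 0.25q = 2 + 0.05q → q* = 103.3333, p* = 7.1667.
At q = 42: demand price = 33 − 0.25·42 = 22.5; supply price = 2 + 0.05·42 = 4.1.
Δq = 103.3333 − 42 = 61.3333; wedge = 22.5 − 4.1 = 18.4.
DWL = ½ × 61.3333 × 18.4 = 564.27.

564.27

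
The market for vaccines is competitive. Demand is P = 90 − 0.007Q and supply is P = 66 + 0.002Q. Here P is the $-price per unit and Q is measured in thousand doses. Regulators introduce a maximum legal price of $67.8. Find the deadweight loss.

$14045 thousand

Competitive equilibrium: 90 − 0.007Q = 66 + 0.002Q → Q* = 2666.6667, P* = 71.3333.
At the ceiling P = 67.8, quantity supplied = (67.8 − 66)/0.002 = 900.
Willingness to pay at Q' = 900: 90 − 0.007·900 = 83.7.
ΔQ = 2666.6667 − 900 = 1766.6667; wedge = 83.7 − 67.8 = 15.9.
Deadweight loss = ½ × 1766.6667 × 15.9 = $14045 thousand.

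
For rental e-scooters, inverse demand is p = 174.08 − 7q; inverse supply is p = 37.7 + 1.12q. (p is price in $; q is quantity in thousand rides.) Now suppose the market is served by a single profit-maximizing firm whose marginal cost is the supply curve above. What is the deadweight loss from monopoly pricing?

$245.48 thousand

Competitive equilibrium: 174.08 − 7q = 37.7 + 1.12q → q* = 16.7956, p* = 56.511.
Marginal revenue: MR = 174.08 − 14q. Set MR = MC: 174.08 − 14q = 37.7 + 1.12q → q_m = 9.0198.
Price p_m = 174.08 − 7·9.0198 = 110.9414; MC(q_m) = 37.7 + 1.12·9.0198 = 47.8022.
Competitive q* = 16.7956, so Δq = 7.7758; wedge = 110.9414 − 47.8022 = 63.1392.
DWL = ½ × 7.7758 × 63.1392 = $245.48 thousand.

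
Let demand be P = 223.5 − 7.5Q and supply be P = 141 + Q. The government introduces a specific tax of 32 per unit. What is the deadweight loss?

Competitive equilibrium: 223.5 − 7.5Q = 141 + Q → Q* = 9.7059, P* = 150.7059.
With the tax, the buyer price exceeds the seller price by 32: (223.5 − 7.5Q) − (141 + Q) = 32 → Q' = 5.9412.
ΔQ = 9.7059 − 5.9412 = 3.7647; the wedge equals the tax, 32.
Deadweight loss = ½ × 3.7647 × 32 = 60.24.

60.24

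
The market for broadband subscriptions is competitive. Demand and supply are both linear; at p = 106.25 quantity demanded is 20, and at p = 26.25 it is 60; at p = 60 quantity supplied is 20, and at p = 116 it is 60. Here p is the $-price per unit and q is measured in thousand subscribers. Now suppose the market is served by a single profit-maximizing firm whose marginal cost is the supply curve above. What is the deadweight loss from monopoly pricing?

$263.32 thousand

Demand slope = (26.25 − 106.25)/(60 − 20) = −2, so p = 146.25 − 2q.
Supply slope = (116 − 60)/(60 − 20) = 1.4, so p = 32 + 1.4q.
Competitive equilibrium: 146.25 − 2q = 32 + 1.4q → q* = 33.60294, p* = 79.04412.
Marginal revenue: MR = 146.25 − 4q. Set MR = MC: 146.25 − 4q = 32 + 1.4q → q_m = 21.15741.
Price p_m = 146.25 − 2·21.15741 = 103.93518; MC(q_m) = 32 + 1.4·21.15741 = 61.62037.
Competitive q* = 33.60294, so Δq = 12.44553; wedge = 103.93518 − 61.62037 = 42.31481.
DWL = ½ × 12.44553 × 42.31481 = $263.32 thousand.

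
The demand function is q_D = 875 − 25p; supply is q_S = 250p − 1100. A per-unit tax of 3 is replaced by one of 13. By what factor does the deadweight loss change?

18.778

In inverse form: demand p = 35 − 0.04q, supply p = 4.4 + 0.004q.
Competitive equilibrium: 35 − 0.04q = 4.4 + 0.004q → q* = 695.4545, p* = 7.1818.
For a per-unit tax t: Δq = t/0.044, so DWL = ½·t·(t/0.044) = t²/0.088.
At t = 3: DWL = 102.273. At t = 13: DWL = 1920.455.
Ratio = (13/3)² = 18.778.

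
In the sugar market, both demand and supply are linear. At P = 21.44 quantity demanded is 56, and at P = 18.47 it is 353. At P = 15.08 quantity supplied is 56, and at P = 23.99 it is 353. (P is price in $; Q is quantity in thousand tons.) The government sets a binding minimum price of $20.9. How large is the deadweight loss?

$220.50 thousand

Demand slope = (18.47 − 21.44)/(353 − 56) = −0.01, so P = 22 − 0.01Q.
Supply slope = (23.99 − 15.08)/(353 − 56) = 0.03, so P = 13.4 + 0.03Q.
Competitive equilibrium: 22 − 0.01Q = 13.4 + 0.03Q → Q* = 215, P* = 19.85.
At the floor P = 20.9, quantity demanded = (22 − 20.9)/0.01 = 110.
Sellers' marginal cost at Q' = 110: 13.4 + 0.03·110 = 16.7.
ΔQ = 215 − 110 = 105; wedge = 20.9 − 16.7 = 4.2.
Welfare loss = ½ × 105 × 4.2 = $220.50 thousand.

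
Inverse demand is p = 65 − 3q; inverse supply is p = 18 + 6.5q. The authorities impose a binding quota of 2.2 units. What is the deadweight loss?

35.85

Competitive equilibrium: 65 − 3q = 18 + 6.5q → q* = 4.9474, p* = 50.1579.
At q = 2.2: demand price = 65 − 3·2.2 = 58.4; supply price = 18 + 6.5·2.2 = 32.3.
Δq = 4.9474 − 2.2 = 2.7474; wedge = 58.4 − 32.3 = 26.1.
Deadweight loss = ½ × 2.7474 × 26.1 = 35.85.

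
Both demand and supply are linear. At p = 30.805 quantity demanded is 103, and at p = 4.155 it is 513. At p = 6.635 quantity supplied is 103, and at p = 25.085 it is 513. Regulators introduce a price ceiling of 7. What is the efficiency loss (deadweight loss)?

Demand slope = (4.155 − 30.805)/(513 − 103) = −0.065, so p = 37.5 − 0.065q.
Supply slope = (25.085 − 6.635)/(513 − 103) = 0.045, so p = 2 + 0.045q.
Competitive equilibrium: 37.5 − 0.065q = 2 + 0.045q → q* = 322.7273, p* = 16.5227.
At the ceiling p = 7, quantity supplied = (7 − 2)/0.045 = 111.1111.
Willingness to pay at q' = 111.1111: 37.5 − 0.065·111.1111 = 30.2778.
Δq = 322.7273 − 111.1111 = 211.6162; wedge = 30.2778 − 7 = 23.2778.
Deadweight loss = ½ × 211.6162 × 23.2778 = 2462.98.

2462.98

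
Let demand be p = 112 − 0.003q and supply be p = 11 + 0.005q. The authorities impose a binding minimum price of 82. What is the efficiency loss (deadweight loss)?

Competitive equilibrium: 112 − 0.003q = 11 + 0.005q → q* = 12625, p* = 74.125.
At the floor p = 82, quantity demanded = (112 − 82)/0.003 = 10000.
Sellers' marginal cost at q' = 10000: 11 + 0.005·10000 = 61.
Δq = 12625 − 10000 = 2625; wedge = 82 − 61 = 21.
Welfare loss = ½ × 2625 × 21 = 27562.50.

27562.50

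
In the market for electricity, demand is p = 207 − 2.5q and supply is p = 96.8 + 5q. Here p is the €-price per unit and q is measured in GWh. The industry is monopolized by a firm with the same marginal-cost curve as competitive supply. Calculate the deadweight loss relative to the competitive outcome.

Competitive equilibrium: 207 − 2.5q = 96.8 + 5q → q* = 14.6933, p* = 170.2667.
Marginal revenue: MR = 207 − 5q. Set MR = MC: 207 − 5q = 96.8 + 5q → q_m = 11.02.
Price p_m = 207 − 2.5·11.02 = 179.45; MC(q_m) = 96.8 + 5·11.02 = 151.9.
Competitive q* = 14.6933, so Δq = 3.6733; wedge = 179.45 − 151.9 = 27.55.
DWL = ½ × 3.6733 × 27.55 = €50.60.

€50.60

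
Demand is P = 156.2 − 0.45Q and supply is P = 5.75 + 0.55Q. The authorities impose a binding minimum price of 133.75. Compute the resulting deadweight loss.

Competitive equilibrium: 156.2 − 0.45Q = 5.75 + 0.55Q → Q* = 150.45, P* = 88.4975.
At the floor P = 133.75, quantity demanded = (156.2 − 133.75)/0.45 = 49.8889.
Sellers' marginal cost at Q' = 49.8889: 5.75 + 0.55·49.8889 = 33.1889.
ΔQ = 150.45 − 49.8889 = 100.5611; wedge = 133.75 − 33.1889 = 100.5611.
DWL = ½ × 100.5611 × 100.5611 = 5056.27.

5056.27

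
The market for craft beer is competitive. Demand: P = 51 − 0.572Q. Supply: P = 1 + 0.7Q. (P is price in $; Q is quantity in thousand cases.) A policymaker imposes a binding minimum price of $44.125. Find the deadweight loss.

$473.62 thousand

Competitive equilibrium: 51 − 0.572Q = 1 + 0.7Q → Q* = 39.3082, P* = 28.5157.
At the floor P = 44.125, quantity demanded = (51 − 44.125)/0.572 = 12.0192.
Sellers' marginal cost at Q' = 12.0192: 1 + 0.7·12.0192 = 9.4134.
ΔQ = 39.3082 − 12.0192 = 27.289; wedge = 44.125 − 9.4134 = 34.7116.
Deadweight loss = ½ × 27.289 × 34.7116 = $473.62 thousand.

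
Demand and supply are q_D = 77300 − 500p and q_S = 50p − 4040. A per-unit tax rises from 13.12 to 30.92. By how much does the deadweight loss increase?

In inverse form: demand p = 154.6 − 0.002q, supply p = 80.8 + 0.02q.
Competitive equilibrium: 154.6 − 0.002q = 80.8 + 0.02q → q* = 3354.5455, p* = 147.8909.
For a per-unit tax t: Δq = t/0.022, so DWL = ½·t·(t/0.022) = t²/0.044.
At t = 13.12: DWL = 3912.145. At t = 30.92: DWL = 21728.327.
Increase = 21728.327 − 3912.145 = 17816.18.

17816.18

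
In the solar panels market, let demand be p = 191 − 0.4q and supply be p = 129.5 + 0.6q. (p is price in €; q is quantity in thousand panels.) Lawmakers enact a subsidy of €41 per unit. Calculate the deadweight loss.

Competitive equilibrium: 191 − 0.4q = 129.5 + 0.6q → q* = 61.5, p* = 166.4.
The subsidy lowers effective supply by 41: p = 88.5 + 0.6q.
New quantity: 191 − 0.4q = 88.5 + 0.6q → q' = 102.5.
Overproduction Δq = 102.5 − 61.5 = 41; wedge = subsidy = 41.
The triangle = ½ × 41 × 41 = €840.50 thousand.

€840.50 thousand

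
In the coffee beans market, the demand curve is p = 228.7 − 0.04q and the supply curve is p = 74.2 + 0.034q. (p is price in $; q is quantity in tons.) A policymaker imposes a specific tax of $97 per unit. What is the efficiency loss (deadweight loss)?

Competitive equilibrium: 228.7 − 0.04q = 74.2 + 0.034q → q* = 2087.8378, p* = 145.1865.
With the tax, the buyer price exceeds the seller price by 97: (228.7 − 0.04q) − (74.2 + 0.034q) = 97 → q' = 777.027.
Δq = 2087.8378 − 777.027 = 1310.8108; the wedge equals the tax, 97.
Welfare loss = ½ × 1310.8108 × 97 = $63574.32.

$63574.32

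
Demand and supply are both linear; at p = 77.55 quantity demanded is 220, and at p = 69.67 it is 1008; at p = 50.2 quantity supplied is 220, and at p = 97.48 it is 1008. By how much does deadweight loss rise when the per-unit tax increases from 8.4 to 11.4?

Demand slope = (69.67 − 77.55)/(1008 − 220) = −0.01, so p = 79.75 − 0.01q.
Supply slope = (97.48 − 50.2)/(1008 − 220) = 0.06, so p = 37 + 0.06q.
Competitive equilibrium: 79.75 − 0.01q = 37 + 0.06q → q* = 610.7143, p* = 73.6429.
For a per-unit tax t: Δq = t/0.07, so DWL = ½·t·(t/0.07) = t²/0.14.
At t = 8.4: DWL = 504. At t = 11.4: DWL = 928.286.
Increase = 928.286 − 504 = 424.29.

424.29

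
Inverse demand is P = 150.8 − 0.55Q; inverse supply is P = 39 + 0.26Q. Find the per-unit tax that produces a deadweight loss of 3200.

72

Competitive equilibrium: 150.8 − 0.55Q = 39 + 0.26Q → Q* = 138.0247, P* = 74.8864.
A tax t gives ΔQ = t/0.81 and wedge t, so DWL = t²/1.62.
t²/1.62 = 3200 → t² = 5184 → t = 72.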